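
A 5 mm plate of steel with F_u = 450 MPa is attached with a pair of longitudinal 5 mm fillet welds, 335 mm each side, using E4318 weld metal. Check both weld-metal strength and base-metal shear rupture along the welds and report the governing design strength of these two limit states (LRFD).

φR_n ≈ 458 kN (weld metal governs)

E43XX → F_EXX = 430 MPa.
t_e = 0.707 × 5 = 3.535 mm; L = 670 mm.
Weld metal: φR_n = 0.75 × 0.6 × 430 × 3.535 × 670 × 10⁻³ = 458.3 kN.
Base metal (shear rupture): φR_n = 0.75 × 0.6 × 450 × 5 × 670 × 10⁻³ = 678.4 kN.
Governing: weld metal.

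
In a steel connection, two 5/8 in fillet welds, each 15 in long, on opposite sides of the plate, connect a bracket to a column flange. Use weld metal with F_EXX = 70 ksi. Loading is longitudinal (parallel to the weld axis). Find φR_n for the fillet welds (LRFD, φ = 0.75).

φR_n ≈ 418 kips

Effective throat t_e = 0.707 × 0.625 = 0.4419 in.
Total length L = 30 in; A_we = 0.4419 × 30 = 13.26 in².
F_nw = 0.6 F_EXX = 0.6 × 70 = 42 ksi.
φR_n = 0.75 × 42 × 13.26 = 417.6 kips.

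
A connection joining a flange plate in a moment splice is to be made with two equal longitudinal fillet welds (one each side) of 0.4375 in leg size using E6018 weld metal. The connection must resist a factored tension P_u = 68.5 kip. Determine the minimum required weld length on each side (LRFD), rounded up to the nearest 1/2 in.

L = 4.5 in on each side

E60XX → F_EXX = 60 ksi.
Throat t_e = 0.707 × 0.4375 = 0.3093 in.
φr_n = 0.75 × 0.6 × 60 × 0.3093 = 8.351 kip/in.
L_req = P_u / φr_n = 68.5 / 8.351 = 8.202 in total.
Per side: 8.202 / 2 = 4.101 in.
Round up → use L = 4.5 in on each side.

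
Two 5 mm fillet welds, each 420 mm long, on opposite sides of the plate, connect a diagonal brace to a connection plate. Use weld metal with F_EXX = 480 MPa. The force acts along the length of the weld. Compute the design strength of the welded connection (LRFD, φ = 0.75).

φR_n ≈ 641 kN

Effective throat t_e = 0.707 × 5 = 3.535 mm.
Total length L = 840 mm; A_we = 3.535 × 840 = 2969 mm².
F_nw = 0.6 F_EXX = 0.6 × 480 = 288 MPa.
φR_n = 0.75 × 288 × 2969 × 10⁻³ = 641.4 kN.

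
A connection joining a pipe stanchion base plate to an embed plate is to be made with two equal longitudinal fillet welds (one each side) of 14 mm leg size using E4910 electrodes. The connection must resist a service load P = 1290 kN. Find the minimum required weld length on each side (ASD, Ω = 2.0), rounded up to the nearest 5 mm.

L = 445 mm on each side

E49XX → F_EXX = 490 MPa.
Throat t_e = 0.707 × 14 = 9.898 mm.
r_n/Ω = (0.6 × 490 × 9.898) / 2.0 = 1455 N/mm = 1.455 kN/mm.
L_req = P / (r_n/Ω) = 1290 / 1.455 = 886.6 mm total.
Per side: 886.6 / 2 = 443.3 mm.
Round up → use L = 445 mm on each side.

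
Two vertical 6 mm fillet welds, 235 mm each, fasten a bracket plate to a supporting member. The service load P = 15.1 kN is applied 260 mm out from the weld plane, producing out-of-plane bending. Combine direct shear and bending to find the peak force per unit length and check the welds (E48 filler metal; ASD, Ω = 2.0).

f_max ≈ 216 N/mm; adequate

E48XX → F_EXX = 480 MPa.
L_w = 2 × 235 = 470 mm; section modulus (unit throat) S = 2 × L²/6 = 18410 mm².
Direct shear f_v = P/L_w = 15.1×10³/470 = 32.13 N/mm.
Moment M = P × e = 15.1×10³ × 260 = 3926000 N·mm; bending f_b = M/S = 213.3 N/mm.
f_max = √(f_v² + f_b²) = √(32.13² + 213.3²) = 215.7 N/mm.
r_n/Ω = (1/2.0) × 0.6 × 480 × (0.707 × 6) = 610.8 N/mm → adequate.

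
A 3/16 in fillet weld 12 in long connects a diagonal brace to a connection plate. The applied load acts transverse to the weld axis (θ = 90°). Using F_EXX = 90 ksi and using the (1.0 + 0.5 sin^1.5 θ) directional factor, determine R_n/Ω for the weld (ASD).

R_n/Ω ≈ 64.4 kip

t_e = 0.707 × 0.1875 = 0.1326 in; A_we = 0.1326 × 12 = 1.591 in².
Directional factor: 1.0 + 0.5 sin^1.5(90°) = 1.5.
F_nw = 0.6 × 90 × 1.5 = 81 ksi.
R_n/Ω = (81 × 1.591) / 2.0 = 64.43 kip.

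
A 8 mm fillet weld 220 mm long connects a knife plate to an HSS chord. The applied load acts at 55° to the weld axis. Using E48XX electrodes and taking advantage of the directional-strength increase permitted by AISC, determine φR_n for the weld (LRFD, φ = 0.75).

E48XX → F_EXX = 480 MPa.
t_e = 0.707 × 8 = 5.656 mm; A_we = 5.656 × 220 = 1244 mm².
Directional factor: 1.0 + 0.5 sin^1.5(55°) = 1.371.
F_nw = 0.6 × 480 × 1.371 = 394.8 MPa.
φR_n = 0.75 × 394.8 × 1244 × 10⁻³ = 368.4 kN.

φR_n ≈ 368 kN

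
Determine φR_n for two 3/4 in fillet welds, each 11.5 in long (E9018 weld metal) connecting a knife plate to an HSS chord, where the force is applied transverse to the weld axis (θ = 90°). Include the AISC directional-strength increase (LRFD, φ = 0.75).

φR_n ≈ 741 kip

E90XX → F_EXX = 90 ksi.
t_e = 0.707 × 0.75 = 0.5302 in; A_we = 0.5302 × 23 = 12.2 in².
Directional factor: 1.0 + 0.5 sin^1.5(90°) = 1.5.
F_nw = 0.6 × 90 × 1.5 = 81 ksi.
φR_n = 0.75 × 81 × 12.2 = 740.9 kip.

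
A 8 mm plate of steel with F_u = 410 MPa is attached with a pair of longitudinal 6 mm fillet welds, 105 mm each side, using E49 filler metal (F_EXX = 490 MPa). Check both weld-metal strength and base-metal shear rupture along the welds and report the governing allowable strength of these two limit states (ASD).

t_e = 0.707 × 6 = 4.242 mm; L = 210 mm.
Weld metal: R_n/Ω = (1/2.0) × 0.6 × 490 × 4.242 × 210 × 10⁻³ = 131 kN.
Base metal (shear rupture): R_n/Ω = (1/2.0) × 0.6 × 410 × 8 × 210 × 10⁻³ = 206.6 kN.
Governing: weld metal.

R_n/Ω ≈ 131 kN (weld metal governs)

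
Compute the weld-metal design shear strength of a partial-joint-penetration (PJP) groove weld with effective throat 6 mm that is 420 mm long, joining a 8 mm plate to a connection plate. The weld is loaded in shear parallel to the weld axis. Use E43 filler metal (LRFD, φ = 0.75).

E43XX → F_EXX = 430 MPa.
Effective throat (given) t_e = 6 mm.
A_we = 6 × 420 = 2520 mm².
F_nw = 0.6 F_EXX = 258 MPa.
φR_n = 0.75 × 258 × 2520 × 10⁻³ = 487.6 kN.

φR_n ≈ 488 kN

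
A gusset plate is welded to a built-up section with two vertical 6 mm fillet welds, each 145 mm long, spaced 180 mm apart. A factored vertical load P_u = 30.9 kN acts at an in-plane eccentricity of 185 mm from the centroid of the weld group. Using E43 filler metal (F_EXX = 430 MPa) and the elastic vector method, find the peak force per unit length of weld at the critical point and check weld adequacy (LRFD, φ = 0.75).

f_max ≈ 321 N/mm; adequate

Total weld length L_w = 290 mm. Treat welds as unit-width lines.
Polar moment about centroid: J = 2[d³/12 + d(b/2)²] = 2[145³/12 + 145×90²] = 2857000 mm³.
Direct shear f_v = P/L_w = 30.9×10³ / 290 = 106.6 N/mm (vertical).
Torsion M = P·e = 30.9×10³ × 185 = 5716500 N·mm.
Critical point at (x, y) = (90, 72.5) from centroid. f_tx = M·y/J = 145.1 N/mm; f_ty = M·x/J = 180.1 N/mm.
Resultant f_max = √[f_tx² + (f_v + f_ty)²] = √[145.1² + (106.6 + 180.1)²] = 321.2 N/mm.
Capacity per unit length: φr_n = 0.75 × 0.6 × 430 × (0.707 × 6) = 820.8 N/mm.
321.2 ≤ 820.8 → adequate.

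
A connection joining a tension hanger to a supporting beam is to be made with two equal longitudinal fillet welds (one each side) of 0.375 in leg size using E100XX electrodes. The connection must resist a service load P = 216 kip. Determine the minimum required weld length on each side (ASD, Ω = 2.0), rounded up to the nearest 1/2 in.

L = 14 in on each side

E100XX → F_EXX = 100 ksi.
Throat t_e = 0.707 × 0.375 = 0.2651 in.
r_n/Ω = (0.6 × 100 × 0.2651) / 2.0 = 7.954 kip/in.
L_req = P / (r_n/Ω) = 216 / 7.954 = 27.16 in total.
Per side: 27.16 / 2 = 13.58 in.
Round up → use L = 14 in on each side.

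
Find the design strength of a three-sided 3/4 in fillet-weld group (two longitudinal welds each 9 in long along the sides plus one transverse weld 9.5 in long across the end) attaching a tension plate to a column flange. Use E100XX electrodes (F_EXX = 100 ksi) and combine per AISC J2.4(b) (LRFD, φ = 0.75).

φR_n ≈ 705 kip

t_e = 0.707 × 0.75 = 0.5302 in.
R_nwl = 0.6 × 100 × 0.5302 × 18 = 572.7 kip (longitudinal, 2 welds).
R_nwt = 0.6 × 100 × 0.5302 × 9.5 = 302.2 kip (transverse, base value).
(i) R_nwl + R_nwt = 874.9 kip; (ii) 0.85 R_nwl + 1.5 R_nwt = 940.1 kip.
R_n = max = 940.1 kip [governs: (ii)]; φR_n = 705.1 kip.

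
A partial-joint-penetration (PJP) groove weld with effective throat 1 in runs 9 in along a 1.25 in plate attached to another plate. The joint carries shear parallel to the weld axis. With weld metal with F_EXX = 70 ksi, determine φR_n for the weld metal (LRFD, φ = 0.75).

φR_n ≈ 284 kip

Effective throat (given) t_e = 1 in.
A_we = 1 × 9 = 9 in².
F_nw = 0.6 F_EXX = 42 ksi.
φR_n = 0.75 × 42 × 9 = 283.5 kip.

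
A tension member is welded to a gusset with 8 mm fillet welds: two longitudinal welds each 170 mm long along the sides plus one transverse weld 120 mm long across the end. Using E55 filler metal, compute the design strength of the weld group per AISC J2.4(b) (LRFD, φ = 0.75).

φR_n ≈ 657 kN

E55XX → F_EXX = 550 MPa.
t_e = 0.707 × 8 = 5.656 mm.
R_nwl = 0.6 × 550 × 5.656 × 340 × 10⁻³ = 634.6 kN (longitudinal, 2 welds).
R_nwt = 0.6 × 550 × 5.656 × 120 × 10⁻³ = 224 kN (transverse, base value).
(i) R_nwl + R_nwt = 858.6 kN; (ii) 0.85 R_nwl + 1.5 R_nwt = 875.4 kN.
R_n = max = 875.4 kN [governs: (ii)]; φR_n = 656.5 kN.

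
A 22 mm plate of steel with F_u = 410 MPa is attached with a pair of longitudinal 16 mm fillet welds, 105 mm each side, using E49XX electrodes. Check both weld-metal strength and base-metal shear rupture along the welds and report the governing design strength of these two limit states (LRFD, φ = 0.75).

E49XX → F_EXX = 490 MPa.
t_e = 0.707 × 16 = 11.31 mm; L = 210 mm.
Weld metal: φR_n = 0.75 × 0.6 × 490 × 11.31 × 210 × 10⁻³ = 523.8 kN.
Base metal (shear rupture): φR_n = 0.75 × 0.6 × 410 × 22 × 210 × 10⁻³ = 852.4 kN.
Governing: weld metal.

φR_n ≈ 524 kN (weld metal governs)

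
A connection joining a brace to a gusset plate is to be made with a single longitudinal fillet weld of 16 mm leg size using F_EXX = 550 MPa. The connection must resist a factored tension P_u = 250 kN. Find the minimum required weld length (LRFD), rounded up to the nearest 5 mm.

Throat t_e = 0.707 × 16 = 11.31 mm.
φr_n = 0.75 × 0.6 × 550 × 11.31 × 10⁻³ = 2.8 kN/mm.
L_req = P_u / φr_n = 250 / 2.8 = 89.29 mm total.
Round up → use L = 90 mm.

L = 90 mm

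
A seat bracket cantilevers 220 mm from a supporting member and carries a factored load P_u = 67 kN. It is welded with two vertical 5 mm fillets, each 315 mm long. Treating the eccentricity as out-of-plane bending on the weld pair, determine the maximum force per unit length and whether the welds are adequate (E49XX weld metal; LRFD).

E49XX → F_EXX = 490 MPa.
L_w = 2 × 315 = 630 mm; section modulus (unit throat) S = 2 × L²/6 = 33080 mm².
Direct shear f_v = P/L_w = 67×10³/630 = 106.3 N/mm.
Moment M = P × e = 67×10³ × 220 = 14740000 N·mm; bending f_b = M/S = 445.7 N/mm.
f_max = √(f_v² + f_b²) = √(106.3² + 445.7²) = 458.2 N/mm.
φr_n = 0.75 × 0.6 × 490 × (0.707 × 5) = 779.5 N/mm → adequate.

f_max ≈ 458 N/mm; adequate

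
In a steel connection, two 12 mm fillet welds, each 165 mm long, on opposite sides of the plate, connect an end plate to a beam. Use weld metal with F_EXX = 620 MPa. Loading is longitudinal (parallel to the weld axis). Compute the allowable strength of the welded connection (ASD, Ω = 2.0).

Effective throat t_e = 0.707 × 12 = 8.484 mm.
Total length L = 330 mm; A_we = 8.484 × 330 = 2800 mm².
F_nw = 0.6 F_EXX = 0.6 × 620 = 372 MPa.
R_n = 372 × 2800 × 10⁻³ = 1041 kN; R_n/Ω = 1041/2.0 = 520.7 kN.

R_n/Ω ≈ 521 kN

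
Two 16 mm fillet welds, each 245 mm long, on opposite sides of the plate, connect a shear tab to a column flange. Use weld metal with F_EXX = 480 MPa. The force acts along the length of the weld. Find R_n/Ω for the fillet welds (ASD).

Effective throat t_e = 0.707 × 16 = 11.31 mm.
Total length L = 490 mm; A_we = 11.31 × 490 = 5543 mm².
F_nw = 0.6 F_EXX = 0.6 × 480 = 288 MPa.
R_n = 288 × 5543 × 10⁻³ = 1596 kN; R_n/Ω = 1596/2.0 = 798.2 kN.

R_n/Ω ≈ 798 kN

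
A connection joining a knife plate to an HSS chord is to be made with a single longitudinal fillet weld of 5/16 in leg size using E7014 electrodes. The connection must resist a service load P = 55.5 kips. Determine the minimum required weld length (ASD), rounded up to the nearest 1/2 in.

E70XX → F_EXX = 70 ksi.
Throat t_e = 0.707 × 0.3125 = 0.2209 in.
r_n/Ω = (0.6 × 70 × 0.2209) / 2.0 = 4.64 kip/in.
L_req = P / (r_n/Ω) = 55.5 / 4.64 = 11.96 in total.
Round up → use L = 12 in.

L = 12 in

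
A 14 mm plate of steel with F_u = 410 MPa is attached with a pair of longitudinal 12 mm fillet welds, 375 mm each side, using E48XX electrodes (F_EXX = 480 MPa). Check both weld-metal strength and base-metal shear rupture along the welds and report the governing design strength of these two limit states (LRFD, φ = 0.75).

φR_n ≈ 1370 kN (weld metal governs)

t_e = 0.707 × 12 = 8.484 mm; L = 750 mm.
Weld metal: φR_n = 0.75 × 0.6 × 480 × 8.484 × 750 × 10⁻³ = 1374 kN.
Base metal (shear rupture): φR_n = 0.75 × 0.6 × 410 × 14 × 750 × 10⁻³ = 1937 kN.
Governing: weld metal.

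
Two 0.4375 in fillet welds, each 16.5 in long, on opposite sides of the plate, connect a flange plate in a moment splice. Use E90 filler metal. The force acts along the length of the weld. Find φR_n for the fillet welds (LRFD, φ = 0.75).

E90XX → F_EXX = 90 ksi.
Effective throat t_e = 0.707 × 0.4375 = 0.3093 in.
Total length L = 33 in; A_we = 0.3093 × 33 = 10.21 in².
F_nw = 0.6 F_EXX = 0.6 × 90 = 54 ksi.
φR_n = 0.75 × 54 × 10.21 = 413.4 kip.

φR_n ≈ 413 kip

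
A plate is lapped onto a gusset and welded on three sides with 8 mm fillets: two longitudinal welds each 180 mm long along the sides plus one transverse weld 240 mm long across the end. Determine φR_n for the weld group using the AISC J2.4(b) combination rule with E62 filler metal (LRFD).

E62XX → F_EXX = 620 MPa.
t_e = 0.707 × 8 = 5.656 mm.
R_nwl = 0.6 × 620 × 5.656 × 360 × 10⁻³ = 757.5 kN (longitudinal, 2 welds).
R_nwt = 0.6 × 620 × 5.656 × 240 × 10⁻³ = 505 kN (transverse, base value).
(i) R_nwl + R_nwt = 1262 kN; (ii) 0.85 R_nwl + 1.5 R_nwt = 1401 kN.
R_n = max = 1401 kN [governs: (ii)]; φR_n = 1051 kN.

φR_n ≈ 1050 kN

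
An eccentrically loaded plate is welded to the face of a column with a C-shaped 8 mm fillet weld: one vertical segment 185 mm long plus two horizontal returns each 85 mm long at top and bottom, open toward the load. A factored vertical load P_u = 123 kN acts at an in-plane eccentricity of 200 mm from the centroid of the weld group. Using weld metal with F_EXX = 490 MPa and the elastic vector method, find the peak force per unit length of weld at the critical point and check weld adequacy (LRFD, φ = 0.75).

f_max ≈ 1460 N/mm; NOT adequate

Total weld length L_w = 355 mm. Treat welds as unit-width lines.
Centroid: x̄ = 2×85×42.5 / 355 = 20.35 mm from the vertical weld.
Polar moment about centroid: J = I_x + I_y = [185³/12 + 2×85×92.5²] + [185×20.35² + 2(85³/12 + 85×22.15²)] = 2245000 mm³.
Direct shear f_v = P/L_w = 123×10³ / 355 = 346.5 N/mm (vertical).
Torsion M = P·e = 123×10³ × 200 = 24600000 N·mm.
Critical point at (x, y) = (64.65, 92.5) from centroid. f_tx = M·y/J = 1014 N/mm; f_ty = M·x/J = 708.5 N/mm.
Resultant f_max = √[f_tx² + (f_v + f_ty)²] = √[1014² + (346.5 + 708.5)²] = 1463 N/mm.
Capacity per unit length: φr_n = 0.75 × 0.6 × 490 × (0.707 × 8) = 1247 N/mm.
1463 > 1247 → NOT adequate.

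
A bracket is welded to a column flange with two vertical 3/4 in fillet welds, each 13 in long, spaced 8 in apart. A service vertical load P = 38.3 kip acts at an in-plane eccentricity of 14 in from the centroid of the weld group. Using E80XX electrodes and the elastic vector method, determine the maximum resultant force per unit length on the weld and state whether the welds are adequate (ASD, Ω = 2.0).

f_max ≈ 6.13 kip/in; adequate

E80XX → F_EXX = 80 ksi.
Total weld length L_w = 26 in. Treat welds as unit-width lines.
Polar moment about centroid: J = 2[d³/12 + d(b/2)²] = 2[13³/12 + 13×4²] = 782.2 in³.
Direct shear f_v = P/L_w = 38.3 / 26 = 1.473 kip/in (vertical).
Torsion M = P·e = 38.3 × 14 = 536.2 kip·in.
Critical point at (x, y) = (4, 6.5) from centroid. f_tx = M·y/J = 4.456 kip/in; f_ty = M·x/J = 2.742 kip/in.
Resultant f_max = √[f_tx² + (f_v + f_ty)²] = √[4.456² + (1.473 + 2.742)²] = 6.134 kip/in.
Capacity per unit length: r_n/Ω = (1/2.0) × 0.6 × 80 × (0.707 × 0.75) = 12.73 kip/in.
6.134 ≤ 12.73 → adequate.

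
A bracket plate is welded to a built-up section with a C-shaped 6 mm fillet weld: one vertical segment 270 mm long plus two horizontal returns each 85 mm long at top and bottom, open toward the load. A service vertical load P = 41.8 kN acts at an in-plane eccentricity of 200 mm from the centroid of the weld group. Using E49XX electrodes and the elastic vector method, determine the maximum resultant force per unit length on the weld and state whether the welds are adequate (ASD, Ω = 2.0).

E49XX → F_EXX = 490 MPa.
Total weld length L_w = 440 mm. Treat welds as unit-width lines.
Centroid: x̄ = 2×85×42.5 / 440 = 16.42 mm from the vertical weld.
Polar moment about centroid: J = I_x + I_y = [270³/12 + 2×85×135²] + [270×16.42² + 2(85³/12 + 85×26.08²)] = 5029000 mm³.
Direct shear f_v = P/L_w = 41.8×10³ / 440 = 95 N/mm (vertical).
Torsion M = P·e = 41.8×10³ × 200 = 8360000 N·mm.
Critical point at (x, y) = (68.58, 135) from centroid. f_tx = M·y/J = 224.4 N/mm; f_ty = M·x/J = 114 N/mm.
Resultant f_max = √[f_tx² + (f_v + f_ty)²] = √[224.4² + (95 + 114)²] = 306.7 N/mm.
Capacity per unit length: r_n/Ω = (1/2.0) × 0.6 × 490 × (0.707 × 6) = 623.6 N/mm.
306.7 ≤ 623.6 → adequate.

f_max ≈ 307 N/mm; adequate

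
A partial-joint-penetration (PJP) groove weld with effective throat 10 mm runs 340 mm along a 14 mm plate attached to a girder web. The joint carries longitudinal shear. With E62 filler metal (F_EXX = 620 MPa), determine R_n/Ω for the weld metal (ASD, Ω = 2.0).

Effective throat (given) t_e = 10 mm.
A_we = 10 × 340 = 3400 mm².
F_nw = 0.6 F_EXX = 372 MPa.
R_n/Ω = (372 × 3400) / 2.0 × 10⁻³ = 632.4 kN.

R_n/Ω ≈ 632 kN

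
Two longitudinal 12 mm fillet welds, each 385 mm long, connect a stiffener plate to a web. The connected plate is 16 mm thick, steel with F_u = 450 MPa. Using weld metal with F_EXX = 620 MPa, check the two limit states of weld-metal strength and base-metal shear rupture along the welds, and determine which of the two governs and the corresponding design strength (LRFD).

t_e = 0.707 × 12 = 8.484 mm; L = 770 mm.
Weld metal: φR_n = 0.75 × 0.6 × 620 × 8.484 × 770 × 10⁻³ = 1823 kN.
Base metal (shear rupture): φR_n = 0.75 × 0.6 × 450 × 16 × 770 × 10⁻³ = 2495 kN.
Governing: weld metal.

φR_n ≈ 1820 kN (weld metal governs)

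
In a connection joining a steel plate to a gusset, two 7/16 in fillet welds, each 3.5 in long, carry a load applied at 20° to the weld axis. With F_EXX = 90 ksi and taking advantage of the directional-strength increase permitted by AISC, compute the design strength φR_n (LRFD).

φR_n ≈ 96.5 kip

t_e = 0.707 × 0.4375 = 0.3093 in; A_we = 0.3093 × 7 = 2.165 in².
Directional factor: 1.0 + 0.5 sin^1.5(20°) = 1.1.
F_nw = 0.6 × 90 × 1.1 = 59.4 ksi.
φR_n = 0.75 × 59.4 × 2.165 = 96.46 kip.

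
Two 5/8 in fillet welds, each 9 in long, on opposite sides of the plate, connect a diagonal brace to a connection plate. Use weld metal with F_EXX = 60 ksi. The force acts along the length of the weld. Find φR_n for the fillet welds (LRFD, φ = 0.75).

φR_n ≈ 215 kips

Effective throat t_e = 0.707 × 0.625 = 0.4419 in.
Total length L = 18 in; A_we = 0.4419 × 18 = 7.954 in².
F_nw = 0.6 F_EXX = 0.6 × 60 = 36 ksi.
φR_n = 0.75 × 36 × 7.954 = 214.8 kips.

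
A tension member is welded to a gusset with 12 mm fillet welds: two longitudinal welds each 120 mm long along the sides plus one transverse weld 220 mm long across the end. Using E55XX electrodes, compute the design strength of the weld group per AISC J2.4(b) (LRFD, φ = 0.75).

φR_n ≈ 1120 kN

E55XX → F_EXX = 550 MPa.
t_e = 0.707 × 12 = 8.484 mm.
R_nwl = 0.6 × 550 × 8.484 × 240 × 10⁻³ = 671.9 kN (longitudinal, 2 welds).
R_nwt = 0.6 × 550 × 8.484 × 220 × 10⁻³ = 615.9 kN (transverse, base value).
(i) R_nwl + R_nwt = 1288 kN; (ii) 0.85 R_nwl + 1.5 R_nwt = 1495 kN.
R_n = max = 1495 kN [governs: (ii)]; φR_n = 1121 kN.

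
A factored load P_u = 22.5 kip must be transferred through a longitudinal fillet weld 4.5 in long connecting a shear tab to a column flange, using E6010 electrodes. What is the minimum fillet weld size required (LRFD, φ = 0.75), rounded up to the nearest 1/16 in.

w = 5/16 in

E60XX → F_EXX = 60 ksi.
Total weld length L = 4.5 in.
Required throat t_e = P_u / (φ × 0.6 F_EXX × L) = 22.5 / (0.75 × 0.6 × 60 × 4.5) = 0.1852 in.
Required leg w = t_e / 0.707 = 0.2619 in → use 5/16 in.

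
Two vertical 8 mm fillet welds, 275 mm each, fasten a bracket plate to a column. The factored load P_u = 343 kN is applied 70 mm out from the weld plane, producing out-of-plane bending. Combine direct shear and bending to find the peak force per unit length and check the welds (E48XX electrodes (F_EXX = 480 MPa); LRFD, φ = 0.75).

L_w = 2 × 275 = 550 mm; section modulus (unit throat) S = 2 × L²/6 = 25210 mm².
Direct shear f_v = P/L_w = 343×10³/550 = 623.6 N/mm.
Moment M = P × e = 343×10³ × 70 = 24010000 N·mm; bending f_b = M/S = 952.5 N/mm.
f_max = √(f_v² + f_b²) = √(623.6² + 952.5²) = 1138 N/mm.
φr_n = 0.75 × 0.6 × 480 × (0.707 × 8) = 1222 N/mm → adequate.

f_max ≈ 1140 N/mm; adequate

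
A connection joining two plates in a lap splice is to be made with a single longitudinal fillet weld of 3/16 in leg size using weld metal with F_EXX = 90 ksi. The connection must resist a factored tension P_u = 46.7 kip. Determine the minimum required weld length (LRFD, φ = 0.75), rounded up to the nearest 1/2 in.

Throat t_e = 0.707 × 0.1875 = 0.1326 in.
φr_n = 0.75 × 0.6 × 90 × 0.1326 = 5.369 kip/in.
L_req = P_u / φr_n = 46.7 / 5.369 = 8.698 in total.
Round up → use L = 9 in.

L = 9 in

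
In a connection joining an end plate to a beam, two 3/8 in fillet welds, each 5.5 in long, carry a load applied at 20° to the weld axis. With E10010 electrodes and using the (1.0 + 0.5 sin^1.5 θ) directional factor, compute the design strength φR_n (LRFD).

φR_n ≈ 144 kip

E100XX → F_EXX = 100 ksi.
t_e = 0.707 × 0.375 = 0.2651 in; A_we = 0.2651 × 11 = 2.916 in².
Directional factor: 1.0 + 0.5 sin^1.5(20°) = 1.1.
F_nw = 0.6 × 100 × 1.1 = 66 ksi.
φR_n = 0.75 × 66 × 2.916 = 144.4 kip.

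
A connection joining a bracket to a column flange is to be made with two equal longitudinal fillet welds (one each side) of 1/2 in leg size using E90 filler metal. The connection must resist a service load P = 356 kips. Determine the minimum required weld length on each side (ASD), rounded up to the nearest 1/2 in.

E90XX → F_EXX = 90 ksi.
Throat t_e = 0.707 × 0.5 = 0.3535 in.
r_n/Ω = (0.6 × 90 × 0.3535) / 2.0 = 9.544 kip/in.
L_req = P / (r_n/Ω) = 356 / 9.544 = 37.3 in total.
Per side: 37.3 / 2 = 18.65 in.
Round up → use L = 19 in on each side.

L = 19 in on each side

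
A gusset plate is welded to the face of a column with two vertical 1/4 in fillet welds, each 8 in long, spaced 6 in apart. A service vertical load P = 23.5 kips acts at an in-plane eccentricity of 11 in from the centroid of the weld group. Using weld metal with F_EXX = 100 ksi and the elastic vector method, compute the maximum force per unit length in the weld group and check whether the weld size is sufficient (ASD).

f_max ≈ 6.62 kip/in; NOT adequate

Total weld length L_w = 16 in. Treat welds as unit-width lines.
Polar moment about centroid: J = 2[d³/12 + d(b/2)²] = 2[8³/12 + 8×3²] = 229.3 in³.
Direct shear f_v = P/L_w = 23.5 / 16 = 1.469 kip/in (vertical).
Torsion M = P·e = 23.5 × 11 = 258.5 kip·in.
Critical point at (x, y) = (3, 4) from centroid. f_tx = M·y/J = 4.509 kip/in; f_ty = M·x/J = 3.382 kip/in.
Resultant f_max = √[f_tx² + (f_v + f_ty)²] = √[4.509² + (1.469 + 3.382)²] = 6.622 kip/in.
Capacity per unit length: r_n/Ω = (1/2.0) × 0.6 × 100 × (0.707 × 0.25) = 5.302 kip/in.
6.622 > 5.302 → NOT adequate.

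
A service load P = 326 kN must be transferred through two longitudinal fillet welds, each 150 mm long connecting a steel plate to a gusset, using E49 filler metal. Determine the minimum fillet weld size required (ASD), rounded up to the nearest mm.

E49XX → F_EXX = 490 MPa.
Total weld length L = 300 mm.
Required throat t_e = P × Ω / (0.6 F_EXX × L) = 326 × 2.0 / (0.6 × 490 × 300 × 10⁻³) = 7.392 mm.
Required leg w = t_e / 0.707 = 10.46 mm → use 11 mm.

w = 11 mm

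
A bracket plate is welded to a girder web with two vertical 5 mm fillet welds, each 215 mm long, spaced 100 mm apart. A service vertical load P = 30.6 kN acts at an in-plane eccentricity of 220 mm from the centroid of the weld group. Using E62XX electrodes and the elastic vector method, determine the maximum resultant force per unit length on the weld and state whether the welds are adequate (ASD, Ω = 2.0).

f_max ≈ 329 N/mm; adequate

E62XX → F_EXX = 620 MPa.
Total weld length L_w = 430 mm. Treat welds as unit-width lines.
Polar moment about centroid: J = 2[d³/12 + d(b/2)²] = 2[215³/12 + 215×50²] = 2731000 mm³.
Direct shear f_v = P/L_w = 30.6×10³ / 430 = 71.16 N/mm (vertical).
Torsion M = P·e = 30.6×10³ × 220 = 6732000 N·mm.
Critical point at (x, y) = (50, 107.5) from centroid. f_tx = M·y/J = 265 N/mm; f_ty = M·x/J = 123.2 N/mm.
Resultant f_max = √[f_tx² + (f_v + f_ty)²] = √[265² + (71.16 + 123.2)²] = 328.6 N/mm.
Capacity per unit length: r_n/Ω = (1/2.0) × 0.6 × 620 × (0.707 × 5) = 657.5 N/mm.
328.6 ≤ 657.5 → adequate.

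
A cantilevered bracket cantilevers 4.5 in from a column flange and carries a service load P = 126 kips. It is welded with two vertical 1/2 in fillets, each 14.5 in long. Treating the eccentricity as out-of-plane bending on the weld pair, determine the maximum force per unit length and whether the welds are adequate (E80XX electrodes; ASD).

f_max ≈ 9.18 kip/in; NOT adequate

E80XX → F_EXX = 80 ksi.
L_w = 2 × 14.5 = 29 in; section modulus (unit throat) S = 2 × L²/6 = 70.08 in².
Direct shear f_v = P/L_w = 126/29 = 4.345 kip/in.
Moment M = P × e = 126 × 4.5 = 567 kip·in; bending f_b = M/S = 8.09 kip/in.
f_max = √(f_v² + f_b²) = √(4.345² + 8.09²) = 9.183 kip/in.
r_n/Ω = (1/2.0) × 0.6 × 80 × (0.707 × 0.5) = 8.484 kip/in → NOT adequate.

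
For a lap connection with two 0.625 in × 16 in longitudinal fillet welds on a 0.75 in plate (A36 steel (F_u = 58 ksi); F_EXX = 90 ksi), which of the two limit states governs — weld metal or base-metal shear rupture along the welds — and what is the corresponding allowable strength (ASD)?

R_n/Ω ≈ 382 kip (weld metal governs)

t_e = 0.707 × 0.625 = 0.4419 in; L = 32 in.
Weld metal: R_n/Ω = (1/2.0) × 0.6 × 90 × 0.4419 × 32 = 381.8 kip.
Base metal (shear rupture): R_n/Ω = (1/2.0) × 0.6 × 58 × 0.75 × 32 = 417.6 kip.
Governing: weld metal.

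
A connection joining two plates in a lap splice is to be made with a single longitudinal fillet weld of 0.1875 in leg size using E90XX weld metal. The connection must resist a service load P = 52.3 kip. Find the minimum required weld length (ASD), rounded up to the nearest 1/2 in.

E90XX → F_EXX = 90 ksi.
Throat t_e = 0.707 × 0.1875 = 0.1326 in.
r_n/Ω = (0.6 × 90 × 0.1326) / 2.0 = 3.579 kip/in.
L_req = P / (r_n/Ω) = 52.3 / 3.579 = 14.61 in total.
Round up → use L = 15 in.

L = 15 in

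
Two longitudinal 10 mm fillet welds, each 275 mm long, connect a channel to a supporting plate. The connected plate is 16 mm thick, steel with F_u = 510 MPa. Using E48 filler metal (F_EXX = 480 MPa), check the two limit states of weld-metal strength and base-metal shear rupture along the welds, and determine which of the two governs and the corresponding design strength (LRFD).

φR_n ≈ 840 kN (weld metal governs)

t_e = 0.707 × 10 = 7.07 mm; L = 550 mm.
Weld metal: φR_n = 0.75 × 0.6 × 480 × 7.07 × 550 × 10⁻³ = 839.9 kN.
Base metal (shear rupture): φR_n = 0.75 × 0.6 × 510 × 16 × 550 × 10⁻³ = 2020 kN.
Governing: weld metal.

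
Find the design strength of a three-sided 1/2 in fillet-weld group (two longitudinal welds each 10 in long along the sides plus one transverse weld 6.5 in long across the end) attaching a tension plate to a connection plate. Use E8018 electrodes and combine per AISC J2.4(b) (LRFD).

E80XX → F_EXX = 80 ksi.
t_e = 0.707 × 0.5 = 0.3535 in.
R_nwl = 0.6 × 80 × 0.3535 × 20 = 339.4 kips (longitudinal, 2 welds).
R_nwt = 0.6 × 80 × 0.3535 × 6.5 = 110.3 kips (transverse, base value).
(i) R_nwl + R_nwt = 449.7 kips; (ii) 0.85 R_nwl + 1.5 R_nwt = 453.9 kips.
R_n = max = 453.9 kips [governs: (ii)]; φR_n = 340.4 kips.

φR_n ≈ 340 kips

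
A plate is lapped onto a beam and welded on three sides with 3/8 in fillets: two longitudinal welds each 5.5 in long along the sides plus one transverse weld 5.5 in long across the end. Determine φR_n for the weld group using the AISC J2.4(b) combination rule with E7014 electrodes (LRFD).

E70XX → F_EXX = 70 ksi.
t_e = 0.707 × 0.375 = 0.2651 in.
R_nwl = 0.6 × 70 × 0.2651 × 11 = 122.5 kip (longitudinal, 2 welds).
R_nwt = 0.6 × 70 × 0.2651 × 5.5 = 61.24 kip (transverse, base value).
(i) R_nwl + R_nwt = 183.7 kip; (ii) 0.85 R_nwl + 1.5 R_nwt = 196 kip.
R_n = max = 196 kip [governs: (ii)]; φR_n = 147 kip.

φR_n ≈ 147 kip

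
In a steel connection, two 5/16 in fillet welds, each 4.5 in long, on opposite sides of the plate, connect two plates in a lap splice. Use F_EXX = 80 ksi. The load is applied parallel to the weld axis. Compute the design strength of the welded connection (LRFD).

φR_n ≈ 71.6 kip

Effective throat t_e = 0.707 × 0.3125 = 0.2209 in.
Total length L = 9 in; A_we = 0.2209 × 9 = 1.988 in².
F_nw = 0.6 F_EXX = 0.6 × 80 = 48 ksi.
φR_n = 0.75 × 48 × 1.988 = 71.58 kip.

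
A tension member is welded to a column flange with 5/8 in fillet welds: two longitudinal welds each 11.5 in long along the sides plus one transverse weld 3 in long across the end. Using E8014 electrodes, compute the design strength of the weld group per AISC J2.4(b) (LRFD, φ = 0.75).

E80XX → F_EXX = 80 ksi.
t_e = 0.707 × 0.625 = 0.4419 in.
R_nwl = 0.6 × 80 × 0.4419 × 23 = 487.8 kips (longitudinal, 2 welds).
R_nwt = 0.6 × 80 × 0.4419 × 3 = 63.63 kips (transverse, base value).
(i) R_nwl + R_nwt = 551.5 kips; (ii) 0.85 R_nwl + 1.5 R_nwt = 510.1 kips.
R_n = max = 551.5 kips [governs: (i)]; φR_n = 413.6 kips.

φR_n ≈ 414 kips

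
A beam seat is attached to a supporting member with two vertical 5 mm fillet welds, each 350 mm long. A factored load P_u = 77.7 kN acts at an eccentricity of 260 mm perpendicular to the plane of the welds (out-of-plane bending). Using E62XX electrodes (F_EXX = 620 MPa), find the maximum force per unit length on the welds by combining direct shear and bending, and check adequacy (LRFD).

f_max ≈ 507 N/mm; adequate

L_w = 2 × 350 = 700 mm; section modulus (unit throat) S = 2 × L²/6 = 40830 mm².
Direct shear f_v = P/L_w = 77.7×10³/700 = 111 N/mm.
Moment M = P × e = 77.7×10³ × 260 = 20202000 N·mm; bending f_b = M/S = 494.7 N/mm.
f_max = √(f_v² + f_b²) = √(111² + 494.7²) = 507 N/mm.
φr_n = 0.75 × 0.6 × 620 × (0.707 × 5) = 986.3 N/mm → adequate.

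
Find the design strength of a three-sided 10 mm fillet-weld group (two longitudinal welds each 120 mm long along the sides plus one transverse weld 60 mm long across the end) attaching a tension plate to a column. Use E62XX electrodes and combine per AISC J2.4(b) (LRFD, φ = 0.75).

E62XX → F_EXX = 620 MPa.
t_e = 0.707 × 10 = 7.07 mm.
R_nwl = 0.6 × 620 × 7.07 × 240 × 10⁻³ = 631.2 kN (longitudinal, 2 welds).
R_nwt = 0.6 × 620 × 7.07 × 60 × 10⁻³ = 157.8 kN (transverse, base value).
(i) R_nwl + R_nwt = 789 kN; (ii) 0.85 R_nwl + 1.5 R_nwt = 773.2 kN.
R_n = max = 789 kN [governs: (i)]; φR_n = 591.8 kN.

φR_n ≈ 592 kN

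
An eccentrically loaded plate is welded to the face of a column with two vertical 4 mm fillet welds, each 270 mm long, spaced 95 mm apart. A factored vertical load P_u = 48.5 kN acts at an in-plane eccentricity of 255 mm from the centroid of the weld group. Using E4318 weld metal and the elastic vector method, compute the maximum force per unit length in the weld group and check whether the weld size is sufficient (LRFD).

f_max ≈ 432 N/mm; adequate

E43XX → F_EXX = 430 MPa.
Total weld length L_w = 540 mm. Treat welds as unit-width lines.
Polar moment about centroid: J = 2[d³/12 + d(b/2)²] = 2[270³/12 + 270×47.5²] = 4499000 mm³.
Direct shear f_v = P/L_w = 48.5×10³ / 540 = 89.81 N/mm (vertical).
Torsion M = P·e = 48.5×10³ × 255 = 12368000 N·mm.
Critical point at (x, y) = (47.5, 135) from centroid. f_tx = M·y/J = 371.1 N/mm; f_ty = M·x/J = 130.6 N/mm.
Resultant f_max = √[f_tx² + (f_v + f_ty)²] = √[371.1² + (89.81 + 130.6)²] = 431.6 N/mm.
Capacity per unit length: φr_n = 0.75 × 0.6 × 430 × (0.707 × 4) = 547.2 N/mm.
431.6 ≤ 547.2 → adequate.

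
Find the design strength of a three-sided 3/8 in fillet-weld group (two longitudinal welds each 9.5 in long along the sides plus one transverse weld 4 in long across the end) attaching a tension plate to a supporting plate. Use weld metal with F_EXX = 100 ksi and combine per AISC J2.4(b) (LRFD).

φR_n ≈ 274 kip

t_e = 0.707 × 0.375 = 0.2651 in.
R_nwl = 0.6 × 100 × 0.2651 × 19 = 302.2 kip (longitudinal, 2 welds).
R_nwt = 0.6 × 100 × 0.2651 × 4 = 63.63 kip (transverse, base value).
(i) R_nwl + R_nwt = 365.9 kip; (ii) 0.85 R_nwl + 1.5 R_nwt = 352.4 kip.
R_n = max = 365.9 kip [governs: (i)]; φR_n = 274.4 kip.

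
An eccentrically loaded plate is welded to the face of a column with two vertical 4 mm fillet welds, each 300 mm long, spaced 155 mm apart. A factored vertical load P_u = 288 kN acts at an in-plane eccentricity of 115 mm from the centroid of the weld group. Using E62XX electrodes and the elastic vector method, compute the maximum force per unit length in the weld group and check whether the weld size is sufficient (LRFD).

E62XX → F_EXX = 620 MPa.
Total weld length L_w = 600 mm. Treat welds as unit-width lines.
Polar moment about centroid: J = 2[d³/12 + d(b/2)²] = 2[300³/12 + 300×77.5²] = 8104000 mm³.
Direct shear f_v = P/L_w = 288×10³ / 600 = 480 N/mm (vertical).
Torsion M = P·e = 288×10³ × 115 = 33120000 N·mm.
Critical point at (x, y) = (77.5, 150) from centroid. f_tx = M·y/J = 613 N/mm; f_ty = M·x/J = 316.7 N/mm.
Resultant f_max = √[f_tx² + (f_v + f_ty)²] = √[613² + (480 + 316.7)²] = 1005 N/mm.
Capacity per unit length: φr_n = 0.75 × 0.6 × 620 × (0.707 × 4) = 789 N/mm.
1005 > 789 → NOT adequate.

f_max ≈ 1010 N/mm; NOT adequate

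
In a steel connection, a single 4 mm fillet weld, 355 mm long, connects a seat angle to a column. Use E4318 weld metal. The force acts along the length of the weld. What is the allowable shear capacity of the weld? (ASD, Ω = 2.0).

R_n/Ω ≈ 130 kN

E43XX → F_EXX = 430 MPa.
Effective throat t_e = 0.707 × 4 = 2.828 mm.
Total length L = 355 mm; A_we = 2.828 × 355 = 1004 mm².
F_nw = 0.6 F_EXX = 0.6 × 430 = 258 MPa.
R_n = 258 × 1004 × 10⁻³ = 259 kN; R_n/Ω = 259/2.0 = 129.5 kN.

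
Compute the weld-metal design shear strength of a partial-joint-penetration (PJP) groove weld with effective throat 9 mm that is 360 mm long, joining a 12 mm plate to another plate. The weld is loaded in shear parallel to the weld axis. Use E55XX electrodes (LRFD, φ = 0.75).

φR_n ≈ 802 kN

E55XX → F_EXX = 550 MPa.
Effective throat (given) t_e = 9 mm.
A_we = 9 × 360 = 3240 mm².
F_nw = 0.6 F_EXX = 330 MPa.
φR_n = 0.75 × 330 × 3240 × 10⁻³ = 801.9 kN.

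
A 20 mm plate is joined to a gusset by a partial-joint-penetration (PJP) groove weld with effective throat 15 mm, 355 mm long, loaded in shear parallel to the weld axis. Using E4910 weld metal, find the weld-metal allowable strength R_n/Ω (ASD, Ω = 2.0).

E49XX → F_EXX = 490 MPa.
Effective throat (given) t_e = 15 mm.
A_we = 15 × 355 = 5325 mm².
F_nw = 0.6 F_EXX = 294 MPa.
R_n/Ω = (294 × 5325) / 2.0 × 10⁻³ = 782.8 kN.

R_n/Ω ≈ 783 kN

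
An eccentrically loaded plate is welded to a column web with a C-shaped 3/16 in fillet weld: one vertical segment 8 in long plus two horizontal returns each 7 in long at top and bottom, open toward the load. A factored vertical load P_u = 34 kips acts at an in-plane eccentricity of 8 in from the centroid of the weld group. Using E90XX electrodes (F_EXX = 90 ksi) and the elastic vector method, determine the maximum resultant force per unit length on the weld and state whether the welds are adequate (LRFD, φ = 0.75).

f_max ≈ 5.66 kip/in; NOT adequate

Total weld length L_w = 22 in. Treat welds as unit-width lines.
Centroid: x̄ = 2×7×3.5 / 22 = 2.227 in from the vertical weld.
Polar moment about centroid: J = I_x + I_y = [8³/12 + 2×7×4²] + [8×2.227² + 2(7³/12 + 7×1.273²)] = 386.2 in³.
Direct shear f_v = P/L_w = 34 / 22 = 1.545 kip/in (vertical).
Torsion M = P·e = 34 × 8 = 272 kip·in.
Critical point at (x, y) = (4.773, 4) from centroid. f_tx = M·y/J = 2.817 kip/in; f_ty = M·x/J = 3.361 kip/in.
Resultant f_max = √[f_tx² + (f_v + f_ty)²] = √[2.817² + (1.545 + 3.361)²] = 5.658 kip/in.
Capacity per unit length: φr_n = 0.75 × 0.6 × 90 × (0.707 × 0.1875) = 5.369 kip/in.
5.658 > 5.369 → NOT adequate.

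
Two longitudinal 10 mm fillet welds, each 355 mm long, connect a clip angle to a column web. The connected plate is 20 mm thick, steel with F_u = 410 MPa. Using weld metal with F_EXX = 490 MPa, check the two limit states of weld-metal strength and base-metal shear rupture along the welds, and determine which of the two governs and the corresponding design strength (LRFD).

φR_n ≈ 1110 kN (weld metal governs)

t_e = 0.707 × 10 = 7.07 mm; L = 710 mm.
Weld metal: φR_n = 0.75 × 0.6 × 490 × 7.07 × 710 × 10⁻³ = 1107 kN.
Base metal (shear rupture): φR_n = 0.75 × 0.6 × 410 × 20 × 710 × 10⁻³ = 2620 kN.
Governing: weld metal.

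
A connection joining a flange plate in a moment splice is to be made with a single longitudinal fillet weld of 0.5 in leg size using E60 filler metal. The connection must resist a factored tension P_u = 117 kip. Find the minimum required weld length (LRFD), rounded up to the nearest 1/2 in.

E60XX → F_EXX = 60 ksi.
Throat t_e = 0.707 × 0.5 = 0.3535 in.
φr_n = 0.75 × 0.6 × 60 × 0.3535 = 9.544 kip/in.
L_req = P_u / φr_n = 117 / 9.544 = 12.26 in total.
Round up → use L = 12.5 in.

L = 12.5 in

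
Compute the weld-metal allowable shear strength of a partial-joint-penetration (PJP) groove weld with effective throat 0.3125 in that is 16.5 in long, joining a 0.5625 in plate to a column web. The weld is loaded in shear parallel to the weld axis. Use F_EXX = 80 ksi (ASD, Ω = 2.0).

Effective throat (given) t_e = 0.3125 in.
A_we = 0.3125 × 16.5 = 5.156 in².
F_nw = 0.6 F_EXX = 48 ksi.
R_n/Ω = (48 × 5.156) / 2.0 = 123.8 kips.

R_n/Ω ≈ 124 kips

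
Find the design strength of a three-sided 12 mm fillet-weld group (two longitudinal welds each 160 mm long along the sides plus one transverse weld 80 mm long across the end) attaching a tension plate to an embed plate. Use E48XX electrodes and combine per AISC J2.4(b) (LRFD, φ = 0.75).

φR_n ≈ 733 kN

E48XX → F_EXX = 480 MPa.
t_e = 0.707 × 12 = 8.484 mm.
R_nwl = 0.6 × 480 × 8.484 × 320 × 10⁻³ = 781.9 kN (longitudinal, 2 welds).
R_nwt = 0.6 × 480 × 8.484 × 80 × 10⁻³ = 195.5 kN (transverse, base value).
(i) R_nwl + R_nwt = 977.4 kN; (ii) 0.85 R_nwl + 1.5 R_nwt = 957.8 kN.
R_n = max = 977.4 kN [governs: (i)]; φR_n = 733 kN.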